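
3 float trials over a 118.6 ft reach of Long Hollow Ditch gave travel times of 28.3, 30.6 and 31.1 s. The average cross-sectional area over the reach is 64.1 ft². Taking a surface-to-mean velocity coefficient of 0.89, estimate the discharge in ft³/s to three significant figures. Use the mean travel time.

t̄ = (28.3 + 30.6 + 31.1) / 3 = 30 s
v_surface = L / t̄ = 118.6 / 30 = 3.953 ft/s
v_mean = 0.89 × 3.953 = 3.518 ft/s
Q = A × v_mean = 64.1 × 3.518 = 225.5 ft³/s

226 ft³/s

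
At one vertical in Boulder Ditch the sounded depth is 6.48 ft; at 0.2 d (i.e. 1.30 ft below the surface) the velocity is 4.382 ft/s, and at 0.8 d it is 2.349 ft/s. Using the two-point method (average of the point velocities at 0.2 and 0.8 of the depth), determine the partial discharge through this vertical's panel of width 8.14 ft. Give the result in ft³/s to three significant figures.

178 ft³/s

v̄ = (4.382 + 2.349) / 2 = 3.366 ft/s
q = v̄ × d × w = 3.366 × 6.48 × 8.14 = 177.5 ft³/s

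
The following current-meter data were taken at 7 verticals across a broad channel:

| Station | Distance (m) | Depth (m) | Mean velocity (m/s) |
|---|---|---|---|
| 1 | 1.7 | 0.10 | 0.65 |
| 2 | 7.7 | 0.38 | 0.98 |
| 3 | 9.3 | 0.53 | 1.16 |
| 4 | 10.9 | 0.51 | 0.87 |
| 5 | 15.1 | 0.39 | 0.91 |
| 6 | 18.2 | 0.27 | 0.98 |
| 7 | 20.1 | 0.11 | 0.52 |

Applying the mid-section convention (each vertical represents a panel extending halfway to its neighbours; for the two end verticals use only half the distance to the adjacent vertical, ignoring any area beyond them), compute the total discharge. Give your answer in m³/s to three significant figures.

5.89 m³/s

w_1 = (7.7 − 1.7)/2 = 3 m; q_1 = 0.65 × 0.10 × 3 = 0.1950 m³/s
w_2 = (9.3 − 1.7)/2 = 3.8 m; q_2 = 0.98 × 0.38 × 3.8 = 1.415 m³/s
w_3 = (10.9 − 7.7)/2 = 1.6 m; q_3 = 1.16 × 0.53 × 1.6 = 0.9837 m³/s
w_4 = (15.1 − 9.3)/2 = 2.9 m; q_4 = 0.87 × 0.51 × 2.9 = 1.287 m³/s
w_5 = (18.2 − 10.9)/2 = 3.65 m; q_5 = 0.91 × 0.39 × 3.65 = 1.295 m³/s
w_6 = (20.1 − 15.1)/2 = 2.5 m; q_6 = 0.98 × 0.27 × 2.5 = 0.6615 m³/s
w_7 = (20.1 − 18.2)/2 = 0.95 m; q_7 = 0.52 × 0.11 × 0.95 = 0.05434 m³/s
Q = Σ qᵢ = 5.892 m³/s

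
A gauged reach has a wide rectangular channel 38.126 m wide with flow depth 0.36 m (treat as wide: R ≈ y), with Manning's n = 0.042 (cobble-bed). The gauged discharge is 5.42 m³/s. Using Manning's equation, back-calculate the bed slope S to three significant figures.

A = b·y = 38.126 × 0.36 = 13.73 m²
Wide channel: R ≈ y = 0.36 m
S = (Q·n / (1·A·R^(2/3)))² = (5.42×0.042 / (1×13.73×0.5061))² = 0.001074

0.00107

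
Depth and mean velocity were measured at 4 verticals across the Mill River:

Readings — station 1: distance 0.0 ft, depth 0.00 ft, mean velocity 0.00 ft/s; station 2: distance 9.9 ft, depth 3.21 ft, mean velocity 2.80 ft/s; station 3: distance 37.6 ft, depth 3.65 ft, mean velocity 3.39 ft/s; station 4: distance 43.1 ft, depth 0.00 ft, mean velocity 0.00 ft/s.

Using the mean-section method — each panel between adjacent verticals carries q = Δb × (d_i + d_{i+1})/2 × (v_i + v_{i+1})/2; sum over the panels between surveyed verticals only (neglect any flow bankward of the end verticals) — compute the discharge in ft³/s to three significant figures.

333 ft³/s

Panel 1-2: Δb = 9.9 ft, d̄ = (0.00+3.21)/2 = 1.605, v̄ = (0.00+2.80)/2 = 1.4 → q = 9.9×1.605×1.4 = 22.25 ft³/s
Panel 2-3: Δb = 27.7 ft, d̄ = (3.21+3.65)/2 = 3.43, v̄ = (2.80+3.39)/2 = 3.095 → q = 27.7×3.43×3.095 = 294.1 ft³/s
Panel 3-4: Δb = 5.5 ft, d̄ = (3.65+0.00)/2 = 1.825, v̄ = (3.39+0.00)/2 = 1.695 → q = 5.5×1.825×1.695 = 17.01 ft³/s
Q = Σ q = 333.3 ft³/s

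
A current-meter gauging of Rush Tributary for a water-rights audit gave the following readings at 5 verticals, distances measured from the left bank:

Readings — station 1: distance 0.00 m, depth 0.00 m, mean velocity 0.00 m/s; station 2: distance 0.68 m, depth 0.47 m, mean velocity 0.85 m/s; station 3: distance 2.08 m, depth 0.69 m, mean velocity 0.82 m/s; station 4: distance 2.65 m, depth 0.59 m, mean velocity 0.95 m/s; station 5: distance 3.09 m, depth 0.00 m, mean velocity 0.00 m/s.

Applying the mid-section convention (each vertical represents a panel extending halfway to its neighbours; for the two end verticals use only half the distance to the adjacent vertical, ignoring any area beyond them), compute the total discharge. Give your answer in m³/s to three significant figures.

w_2 = (2.08 − 0.00)/2 = 1.04 m; q_2 = 0.85 × 0.47 × 1.04 = 0.4155 m³/s
w_3 = (2.65 − 0.68)/2 = 0.985 m; q_3 = 0.82 × 0.69 × 0.985 = 0.5573 m³/s
w_4 = (3.09 − 2.08)/2 = 0.505 m; q_4 = 0.95 × 0.59 × 0.505 = 0.2831 m³/s
Stations 1, 5 contribute zero (depth or velocity is 0).
Q = Σ qᵢ = 1.256 m³/s

1.26 m³/s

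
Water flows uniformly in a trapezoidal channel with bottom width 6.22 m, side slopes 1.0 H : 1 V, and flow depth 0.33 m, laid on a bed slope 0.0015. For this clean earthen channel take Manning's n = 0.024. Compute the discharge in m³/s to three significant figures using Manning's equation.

A = (b + z·y)·y = (6.22 + 1.0×0.33)×0.33 = 2.162 m²
P = b + 2y√(1+z²) = 6.22 + 2×0.33×√(1+1.0²) = 7.153 m
R = A/P = 2.162/7.153 = 0.3022 m
Q = (1/n)·A·R^(2/3)·S^(1/2) = (1/0.024) × 2.162 × 0.3022^(2/3) × 0.0015^(1/2) = 1.571 m³/s

1.57 m³/s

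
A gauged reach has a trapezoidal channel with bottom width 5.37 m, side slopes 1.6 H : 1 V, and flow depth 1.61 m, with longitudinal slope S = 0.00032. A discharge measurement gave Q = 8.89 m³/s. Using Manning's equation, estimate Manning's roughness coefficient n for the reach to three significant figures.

A = (b + z·y)·y = (5.37 + 1.6×1.61)×1.61 = 12.79 m²
P = b + 2y√(1+z²) = 5.37 + 2×1.61×√(1+1.6²) = 11.45 m
R = A/P = 12.79/11.45 = 1.118 m
n = (1/Q)·A·R^(2/3)·S^(1/2) = (1/8.89) × 12.79 × 1.077 × 0.01789 = 0.02773

0.0277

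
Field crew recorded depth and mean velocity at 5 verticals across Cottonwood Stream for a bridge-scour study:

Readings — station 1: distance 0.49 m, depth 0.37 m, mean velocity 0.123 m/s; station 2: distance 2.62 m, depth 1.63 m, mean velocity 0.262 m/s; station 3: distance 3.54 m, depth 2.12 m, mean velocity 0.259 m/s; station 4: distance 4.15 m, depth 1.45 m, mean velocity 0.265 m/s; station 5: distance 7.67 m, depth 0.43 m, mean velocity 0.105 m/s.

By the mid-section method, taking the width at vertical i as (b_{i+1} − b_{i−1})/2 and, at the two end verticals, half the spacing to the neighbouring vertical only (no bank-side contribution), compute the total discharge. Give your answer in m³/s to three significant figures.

1.99 m³/s

w_1 = (2.62 − 0.49)/2 = 1.065 m; q_1 = 0.123 × 0.37 × 1.065 = 0.04847 m³/s
w_2 = (3.54 − 0.49)/2 = 1.525 m; q_2 = 0.262 × 1.63 × 1.525 = 0.6513 m³/s
w_3 = (4.15 − 2.62)/2 = 0.765 m; q_3 = 0.259 × 2.12 × 0.765 = 0.4200 m³/s
w_4 = (7.67 − 3.54)/2 = 2.065 m; q_4 = 0.265 × 1.45 × 2.065 = 0.7935 m³/s
w_5 = (7.67 − 4.15)/2 = 1.76 m; q_5 = 0.105 × 0.43 × 1.76 = 0.07946 m³/s
Q = Σ qᵢ = 1.993 m³/s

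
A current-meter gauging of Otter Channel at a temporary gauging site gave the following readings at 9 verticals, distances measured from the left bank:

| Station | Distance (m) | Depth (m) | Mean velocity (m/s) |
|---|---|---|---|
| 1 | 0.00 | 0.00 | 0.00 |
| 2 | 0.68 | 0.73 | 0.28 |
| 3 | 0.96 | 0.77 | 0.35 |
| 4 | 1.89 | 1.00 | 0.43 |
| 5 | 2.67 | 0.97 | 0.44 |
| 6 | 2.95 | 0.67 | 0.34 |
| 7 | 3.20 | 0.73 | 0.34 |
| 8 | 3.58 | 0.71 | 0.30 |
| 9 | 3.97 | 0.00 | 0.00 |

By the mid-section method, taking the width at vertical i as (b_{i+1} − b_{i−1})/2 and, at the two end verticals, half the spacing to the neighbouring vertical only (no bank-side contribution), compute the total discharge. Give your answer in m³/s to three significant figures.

1.08 m³/s

w_2 = (0.96 − 0.00)/2 = 0.48 m; q_2 = 0.28 × 0.73 × 0.48 = 0.09811 m³/s
w_3 = (1.89 − 0.68)/2 = 0.605 m; q_3 = 0.35 × 0.77 × 0.605 = 0.1630 m³/s
w_4 = (2.67 − 0.96)/2 = 0.855 m; q_4 = 0.43 × 1.00 × 0.855 = 0.3677 m³/s
w_5 = (2.95 − 1.89)/2 = 0.53 m; q_5 = 0.44 × 0.97 × 0.53 = 0.2262 m³/s
w_6 = (3.20 − 2.67)/2 = 0.265 m; q_6 = 0.34 × 0.67 × 0.265 = 0.06037 m³/s
w_7 = (3.58 − 2.95)/2 = 0.315 m; q_7 = 0.34 × 0.73 × 0.315 = 0.07818 m³/s
w_8 = (3.97 − 3.20)/2 = 0.385 m; q_8 = 0.30 × 0.71 × 0.385 = 0.08201 m³/s
Stations 1, 9 contribute zero (depth or velocity is 0).
Q = Σ qᵢ = 1.076 m³/s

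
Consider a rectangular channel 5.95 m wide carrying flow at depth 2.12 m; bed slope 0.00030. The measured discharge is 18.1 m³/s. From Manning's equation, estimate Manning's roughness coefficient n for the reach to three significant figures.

A = b·y = 5.95 × 2.12 = 12.61 m²
P = b + 2y = 5.95 + 2×2.12 = 10.19 m
R = A/P = 12.61/10.19 = 1.238 m
n = (1/Q)·A·R^(2/3)·S^(1/2) = (1/18.1) × 12.61 × 1.153 × 0.01732 = 0.01392

0.0139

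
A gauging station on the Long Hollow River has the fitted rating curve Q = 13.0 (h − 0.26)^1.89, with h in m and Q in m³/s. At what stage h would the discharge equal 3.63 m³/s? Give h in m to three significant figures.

h − h₀ = (Q/C)^(1/b) = (3.63/13.0)^(1/1.89) = 0.5092 m
h = 0.26 + 0.5092 = 0.7692 m

0.769 m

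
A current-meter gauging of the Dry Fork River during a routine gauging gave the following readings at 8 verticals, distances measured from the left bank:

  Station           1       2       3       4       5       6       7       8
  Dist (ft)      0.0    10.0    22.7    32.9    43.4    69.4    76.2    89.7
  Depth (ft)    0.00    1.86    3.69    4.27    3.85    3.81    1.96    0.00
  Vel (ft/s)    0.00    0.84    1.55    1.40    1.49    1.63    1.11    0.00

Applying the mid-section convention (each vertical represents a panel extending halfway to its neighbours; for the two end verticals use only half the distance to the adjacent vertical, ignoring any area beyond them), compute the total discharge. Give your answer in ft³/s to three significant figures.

w_2 = (22.7 − 0.0)/2 = 11.35 ft; q_2 = 0.84 × 1.86 × 11.35 = 17.73 ft³/s
w_3 = (32.9 − 10.0)/2 = 11.45 ft; q_3 = 1.55 × 3.69 × 11.45 = 65.49 ft³/s
w_4 = (43.4 − 22.7)/2 = 10.35 ft; q_4 = 1.40 × 4.27 × 10.35 = 61.87 ft³/s
w_5 = (69.4 − 32.9)/2 = 18.25 ft; q_5 = 1.49 × 3.85 × 18.25 = 104.7 ft³/s
w_6 = (76.2 − 43.4)/2 = 16.4 ft; q_6 = 1.63 × 3.81 × 16.4 = 101.8 ft³/s
w_7 = (89.7 − 69.4)/2 = 10.15 ft; q_7 = 1.11 × 1.96 × 10.15 = 22.08 ft³/s
Stations 1, 8 contribute zero (depth or velocity is 0).
Q = Σ qᵢ = 373.7 ft³/s

374 ft³/s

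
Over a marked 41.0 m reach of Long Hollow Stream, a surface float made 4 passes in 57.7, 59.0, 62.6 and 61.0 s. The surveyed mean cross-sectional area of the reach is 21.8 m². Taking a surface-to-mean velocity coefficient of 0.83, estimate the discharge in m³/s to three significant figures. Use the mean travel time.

t̄ = (57.7 + 59.0 + 62.6 + 61.0) / 4 = 60.075 s
v_surface = L / t̄ = 41.0 / 60.075 = 0.6825 m/s
v_mean = 0.83 × 0.6825 = 0.5665 m/s
Q = A × v_mean = 21.8 × 0.5665 = 12.35 m³/s

12.3 m³/s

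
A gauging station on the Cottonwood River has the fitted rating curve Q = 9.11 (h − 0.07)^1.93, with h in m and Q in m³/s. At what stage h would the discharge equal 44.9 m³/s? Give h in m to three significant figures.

h − h₀ = (Q/C)^(1/b) = (44.9/9.11)^(1/1.93) = 2.285 m
h = 0.07 + 2.285 = 2.355 m

2.36 m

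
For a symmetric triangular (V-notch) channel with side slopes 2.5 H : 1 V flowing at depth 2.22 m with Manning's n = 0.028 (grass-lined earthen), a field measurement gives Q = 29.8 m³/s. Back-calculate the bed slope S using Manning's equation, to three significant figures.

A = z·y² = 2.5×2.22² = 12.32 m²
P = 2y√(1+z²) = 2×2.22×√(1+2.5²) = 11.96 m
R = A/P = 12.32/11.96 = 1.031 m
S = (Q·n / (1·A·R^(2/3)))² = (29.8×0.028 / (1×12.32×1.020))² = 0.004406

0.00441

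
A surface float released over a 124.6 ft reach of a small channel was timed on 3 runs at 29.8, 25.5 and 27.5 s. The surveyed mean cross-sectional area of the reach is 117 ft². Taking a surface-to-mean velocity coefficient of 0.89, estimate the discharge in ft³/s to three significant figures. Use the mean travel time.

470 ft³/s

t̄ = (29.8 + 25.5 + 27.5) / 3 = 27.6 s
v_surface = L / t̄ = 124.6 / 27.6 = 4.514 ft/s
v_mean = 0.89 × 4.514 = 4.018 ft/s
Q = A × v_mean = 117 × 4.018 = 470.1 ft³/s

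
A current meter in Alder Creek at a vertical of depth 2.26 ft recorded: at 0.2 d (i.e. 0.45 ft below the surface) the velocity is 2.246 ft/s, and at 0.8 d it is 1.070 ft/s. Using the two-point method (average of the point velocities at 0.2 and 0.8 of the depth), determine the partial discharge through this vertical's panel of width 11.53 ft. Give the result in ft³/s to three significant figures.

v̄ = (2.246 + 1.070) / 2 = 1.658 ft/s
q = v̄ × d × w = 1.658 × 2.26 × 11.53 = 43.20 ft³/s

43.2 ft³/s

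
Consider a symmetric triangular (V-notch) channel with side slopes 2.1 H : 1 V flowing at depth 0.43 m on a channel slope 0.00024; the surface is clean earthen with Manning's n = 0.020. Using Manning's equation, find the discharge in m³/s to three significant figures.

A = z·y² = 2.1×0.43² = 0.3883 m²
P = 2y√(1+z²) = 2×0.43×√(1+2.1²) = 2.000 m
R = A/P = 0.3883/2.000 = 0.1941 m
Q = (1/n)·A·R^(2/3)·S^(1/2) = (1/0.020) × 0.3883 × 0.1941^(2/3) × 0.00024^(1/2) = 0.1008 m³/s

0.101 m³/s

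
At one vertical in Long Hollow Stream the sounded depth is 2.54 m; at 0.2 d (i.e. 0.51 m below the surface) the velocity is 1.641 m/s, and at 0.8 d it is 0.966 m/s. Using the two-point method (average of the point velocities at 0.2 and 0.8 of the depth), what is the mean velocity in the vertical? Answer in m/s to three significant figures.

1.30 m/s

v̄ = (1.641 + 0.966) / 2 = 1.304 m/s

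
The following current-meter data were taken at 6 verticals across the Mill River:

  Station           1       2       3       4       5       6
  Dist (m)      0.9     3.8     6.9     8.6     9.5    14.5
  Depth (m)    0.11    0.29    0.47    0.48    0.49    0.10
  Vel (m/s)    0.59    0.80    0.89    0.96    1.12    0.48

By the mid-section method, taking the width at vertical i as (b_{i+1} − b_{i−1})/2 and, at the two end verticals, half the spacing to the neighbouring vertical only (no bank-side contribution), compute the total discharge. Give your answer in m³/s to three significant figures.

4.13 m³/s

w_1 = (3.8 − 0.9)/2 = 1.45 m; q_1 = 0.59 × 0.11 × 1.45 = 0.09411 m³/s
w_2 = (6.9 − 0.9)/2 = 3 m; q_2 = 0.80 × 0.29 × 3 = 0.6960 m³/s
w_3 = (8.6 − 3.8)/2 = 2.4 m; q_3 = 0.89 × 0.47 × 2.4 = 1.004 m³/s
w_4 = (9.5 − 6.9)/2 = 1.3 m; q_4 = 0.96 × 0.48 × 1.3 = 0.5990 m³/s
w_5 = (14.5 − 8.6)/2 = 2.95 m; q_5 = 1.12 × 0.49 × 2.95 = 1.619 m³/s
w_6 = (14.5 − 9.5)/2 = 2.5 m; q_6 = 0.48 × 0.10 × 2.5 = 0.1200 m³/s
Q = Σ qᵢ = 4.132 m³/s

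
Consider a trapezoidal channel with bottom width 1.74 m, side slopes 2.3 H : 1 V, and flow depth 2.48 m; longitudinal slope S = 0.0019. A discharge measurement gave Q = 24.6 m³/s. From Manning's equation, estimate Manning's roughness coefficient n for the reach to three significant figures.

0.0390

A = (b + z·y)·y = (1.74 + 2.3×2.48)×2.48 = 18.46 m²
P = b + 2y√(1+z²) = 1.74 + 2×2.48×√(1+2.3²) = 14.18 m
R = A/P = 18.46/14.18 = 1.302 m
n = (1/Q)·A·R^(2/3)·S^(1/2) = (1/24.6) × 18.46 × 1.192 × 0.04359 = 0.03900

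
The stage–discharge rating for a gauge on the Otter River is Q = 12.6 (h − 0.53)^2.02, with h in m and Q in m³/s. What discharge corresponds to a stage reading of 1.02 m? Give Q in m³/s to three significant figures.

Q = 12.6 × (1.02 − 0.53)^2.02 = 12.6 × 0.49^2.02 = 2.982 m³/s

2.98 m³/s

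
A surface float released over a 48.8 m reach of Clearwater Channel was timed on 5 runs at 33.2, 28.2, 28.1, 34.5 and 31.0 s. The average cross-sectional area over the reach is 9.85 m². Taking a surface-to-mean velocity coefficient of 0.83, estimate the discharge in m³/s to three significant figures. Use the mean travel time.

t̄ = (33.2 + 28.2 + 28.1 + 34.5 + 31.0) / 5 = 31 s
v_surface = L / t̄ = 48.8 / 31 = 1.574 m/s
v_mean = 0.83 × 1.574 = 1.307 m/s
Q = A × v_mean = 9.85 × 1.307 = 12.87 m³/s

12.9 m³/s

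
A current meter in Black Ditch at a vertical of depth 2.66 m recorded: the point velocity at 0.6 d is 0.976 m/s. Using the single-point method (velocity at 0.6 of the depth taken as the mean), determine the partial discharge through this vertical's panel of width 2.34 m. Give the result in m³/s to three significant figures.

v̄ = v₀.₆ = 0.976 m/s
q = v̄ × d × w = 0.9760 × 2.66 × 2.34 = 6.075 m³/s

6.08 m³/s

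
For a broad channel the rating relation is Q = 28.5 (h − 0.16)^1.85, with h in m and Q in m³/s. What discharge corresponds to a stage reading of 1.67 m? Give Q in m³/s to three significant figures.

61.1 m³/s

Q = 28.5 × (1.67 − 0.16)^1.85 = 28.5 × 1.51^1.85 = 61.09 m³/s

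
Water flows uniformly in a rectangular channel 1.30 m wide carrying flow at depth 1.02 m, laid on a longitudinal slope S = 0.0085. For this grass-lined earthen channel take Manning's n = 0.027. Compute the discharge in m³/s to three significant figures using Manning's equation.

A = b·y = 1.30 × 1.02 = 1.326 m²
P = b + 2y = 1.30 + 2×1.02 = 3.340 m
R = A/P = 1.326/3.340 = 0.3970 m
Q = (1/n)·A·R^(2/3)·S^(1/2) = (1/0.027) × 1.326 × 0.3970^(2/3) × 0.0085^(1/2) = 2.446 m³/s

2.45 m³/s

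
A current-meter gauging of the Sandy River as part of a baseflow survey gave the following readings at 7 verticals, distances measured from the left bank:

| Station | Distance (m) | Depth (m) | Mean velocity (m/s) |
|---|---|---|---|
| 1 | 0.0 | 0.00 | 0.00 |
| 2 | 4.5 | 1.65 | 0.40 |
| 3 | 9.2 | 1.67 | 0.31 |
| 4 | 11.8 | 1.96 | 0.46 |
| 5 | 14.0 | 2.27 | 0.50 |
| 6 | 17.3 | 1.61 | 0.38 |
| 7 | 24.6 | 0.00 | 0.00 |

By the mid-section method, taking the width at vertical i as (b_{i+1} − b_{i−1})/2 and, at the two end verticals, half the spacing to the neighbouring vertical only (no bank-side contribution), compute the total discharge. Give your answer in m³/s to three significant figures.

w_2 = (9.2 − 0.0)/2 = 4.6 m; q_2 = 0.40 × 1.65 × 4.6 = 3.036 m³/s
w_3 = (11.8 − 4.5)/2 = 3.65 m; q_3 = 0.31 × 1.67 × 3.65 = 1.890 m³/s
w_4 = (14.0 − 9.2)/2 = 2.4 m; q_4 = 0.46 × 1.96 × 2.4 = 2.164 m³/s
w_5 = (17.3 − 11.8)/2 = 2.75 m; q_5 = 0.50 × 2.27 × 2.75 = 3.121 m³/s
w_6 = (24.6 − 14.0)/2 = 5.3 m; q_6 = 0.38 × 1.61 × 5.3 = 3.243 m³/s
Stations 1, 7 contribute zero (depth or velocity is 0).
Q = Σ qᵢ = 13.45 m³/s

13.5 m³/s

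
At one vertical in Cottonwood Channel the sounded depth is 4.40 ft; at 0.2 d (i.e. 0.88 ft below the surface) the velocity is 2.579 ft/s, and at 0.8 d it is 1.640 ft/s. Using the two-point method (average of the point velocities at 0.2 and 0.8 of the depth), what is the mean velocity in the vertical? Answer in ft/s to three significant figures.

2.11 ft/s

v̄ = (2.579 + 1.640) / 2 = 2.110 ft/s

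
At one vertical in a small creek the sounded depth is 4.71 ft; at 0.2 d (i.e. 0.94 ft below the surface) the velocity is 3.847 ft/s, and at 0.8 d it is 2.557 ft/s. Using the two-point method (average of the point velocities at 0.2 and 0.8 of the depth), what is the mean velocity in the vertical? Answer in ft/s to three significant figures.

v̄ = (3.847 + 2.557) / 2 = 3.202 ft/s

3.20 ft/s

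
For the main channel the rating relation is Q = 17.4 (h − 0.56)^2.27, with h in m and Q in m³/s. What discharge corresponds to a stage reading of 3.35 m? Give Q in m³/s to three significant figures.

Q = 17.4 × (3.35 − 0.56)^2.27 = 17.4 × 2.79^2.27 = 178.7 m³/s

179 m³/s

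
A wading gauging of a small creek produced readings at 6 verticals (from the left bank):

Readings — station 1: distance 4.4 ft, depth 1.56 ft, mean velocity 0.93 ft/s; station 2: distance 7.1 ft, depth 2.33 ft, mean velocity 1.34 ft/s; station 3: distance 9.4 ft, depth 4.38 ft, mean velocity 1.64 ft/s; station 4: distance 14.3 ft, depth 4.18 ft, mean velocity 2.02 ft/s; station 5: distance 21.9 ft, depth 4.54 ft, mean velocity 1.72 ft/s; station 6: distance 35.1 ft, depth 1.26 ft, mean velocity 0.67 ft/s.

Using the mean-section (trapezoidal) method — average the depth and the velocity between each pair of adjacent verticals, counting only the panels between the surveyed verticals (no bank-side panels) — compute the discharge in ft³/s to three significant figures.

164 ft³/s

Panel 1-2: Δb = 2.7 ft, d̄ = (1.56+2.33)/2 = 1.945, v̄ = (0.93+1.34)/2 = 1.135 → q = 2.7×1.945×1.135 = 5.960 ft³/s
Panel 2-3: Δb = 2.3 ft, d̄ = (2.33+4.38)/2 = 3.355, v̄ = (1.34+1.64)/2 = 1.49 → q = 2.3×3.355×1.49 = 11.50 ft³/s
Panel 3-4: Δb = 4.9 ft, d̄ = (4.38+4.18)/2 = 4.28, v̄ = (1.64+2.02)/2 = 1.83 → q = 4.9×4.28×1.83 = 38.38 ft³/s
Panel 4-5: Δb = 7.6 ft, d̄ = (4.18+4.54)/2 = 4.36, v̄ = (2.02+1.72)/2 = 1.87 → q = 7.6×4.36×1.87 = 61.96 ft³/s
Panel 5-6: Δb = 13.2 ft, d̄ = (4.54+1.26)/2 = 2.9, v̄ = (1.72+0.67)/2 = 1.195 → q = 13.2×2.9×1.195 = 45.74 ft³/s
Q = Σ q = 163.5 ft³/s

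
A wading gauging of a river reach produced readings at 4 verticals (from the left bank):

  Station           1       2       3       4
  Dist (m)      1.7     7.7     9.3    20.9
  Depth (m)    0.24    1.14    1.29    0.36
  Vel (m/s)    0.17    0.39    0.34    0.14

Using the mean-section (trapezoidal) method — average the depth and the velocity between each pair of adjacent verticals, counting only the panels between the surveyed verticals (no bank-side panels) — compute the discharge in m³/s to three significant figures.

Panel 1-2: Δb = 6 m, d̄ = (0.24+1.14)/2 = 0.69, v̄ = (0.17+0.39)/2 = 0.28 → q = 6×0.69×0.28 = 1.159 m³/s
Panel 2-3: Δb = 1.6 m, d̄ = (1.14+1.29)/2 = 1.215, v̄ = (0.39+0.34)/2 = 0.365 → q = 1.6×1.215×0.365 = 0.7096 m³/s
Panel 3-4: Δb = 11.6 m, d̄ = (1.29+0.36)/2 = 0.825, v̄ = (0.34+0.14)/2 = 0.24 → q = 11.6×0.825×0.24 = 2.297 m³/s
Q = Σ q = 4.166 m³/s

4.17 m³/s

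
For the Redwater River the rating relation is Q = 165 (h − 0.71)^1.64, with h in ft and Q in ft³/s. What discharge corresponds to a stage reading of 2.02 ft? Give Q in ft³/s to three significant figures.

Q = 165 × (2.02 − 0.71)^1.64 = 165 × 1.31^1.64 = 256.9 ft³/s

257 ft³/s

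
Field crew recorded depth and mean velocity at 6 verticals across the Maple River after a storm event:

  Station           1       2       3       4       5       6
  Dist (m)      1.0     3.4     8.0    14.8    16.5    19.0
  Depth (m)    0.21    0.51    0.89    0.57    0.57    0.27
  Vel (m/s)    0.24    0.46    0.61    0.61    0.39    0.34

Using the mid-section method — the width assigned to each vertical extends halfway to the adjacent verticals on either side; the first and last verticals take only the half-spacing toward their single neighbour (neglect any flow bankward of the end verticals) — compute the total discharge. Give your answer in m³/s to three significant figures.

w_1 = (3.4 − 1.0)/2 = 1.2 m; q_1 = 0.24 × 0.21 × 1.2 = 0.06048 m³/s
w_2 = (8.0 − 1.0)/2 = 3.5 m; q_2 = 0.46 × 0.51 × 3.5 = 0.8211 m³/s
w_3 = (14.8 − 3.4)/2 = 5.7 m; q_3 = 0.61 × 0.89 × 5.7 = 3.095 m³/s
w_4 = (16.5 − 8.0)/2 = 4.25 m; q_4 = 0.61 × 0.57 × 4.25 = 1.478 m³/s
w_5 = (19.0 − 14.8)/2 = 2.1 m; q_5 = 0.39 × 0.57 × 2.1 = 0.4668 m³/s
w_6 = (19.0 − 16.5)/2 = 1.25 m; q_6 = 0.34 × 0.27 × 1.25 = 0.1148 m³/s
Q = Σ qᵢ = 6.035 m³/s

6.04 m³/s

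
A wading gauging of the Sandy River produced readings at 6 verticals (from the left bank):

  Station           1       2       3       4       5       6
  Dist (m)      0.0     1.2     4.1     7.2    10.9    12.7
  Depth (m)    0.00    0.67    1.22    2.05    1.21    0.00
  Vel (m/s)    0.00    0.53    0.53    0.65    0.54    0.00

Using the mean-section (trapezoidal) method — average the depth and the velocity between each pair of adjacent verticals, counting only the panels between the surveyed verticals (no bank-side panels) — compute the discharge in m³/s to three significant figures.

8.43 m³/s

Panel 1-2: Δb = 1.2 m, d̄ = (0.00+0.67)/2 = 0.335, v̄ = (0.00+0.53)/2 = 0.265 → q = 1.2×0.335×0.265 = 0.1065 m³/s
Panel 2-3: Δb = 2.9 m, d̄ = (0.67+1.22)/2 = 0.945, v̄ = (0.53+0.53)/2 = 0.53 → q = 2.9×0.945×0.53 = 1.452 m³/s
Panel 3-4: Δb = 3.1 m, d̄ = (1.22+2.05)/2 = 1.635, v̄ = (0.53+0.65)/2 = 0.59 → q = 3.1×1.635×0.59 = 2.990 m³/s
Panel 4-5: Δb = 3.7 m, d̄ = (2.05+1.21)/2 = 1.63, v̄ = (0.65+0.54)/2 = 0.595 → q = 3.7×1.63×0.595 = 3.588 m³/s
Panel 5-6: Δb = 1.8 m, d̄ = (1.21+0.00)/2 = 0.605, v̄ = (0.54+0.00)/2 = 0.27 → q = 1.8×0.605×0.27 = 0.2940 m³/s
Q = Σ q = 8.432 m³/s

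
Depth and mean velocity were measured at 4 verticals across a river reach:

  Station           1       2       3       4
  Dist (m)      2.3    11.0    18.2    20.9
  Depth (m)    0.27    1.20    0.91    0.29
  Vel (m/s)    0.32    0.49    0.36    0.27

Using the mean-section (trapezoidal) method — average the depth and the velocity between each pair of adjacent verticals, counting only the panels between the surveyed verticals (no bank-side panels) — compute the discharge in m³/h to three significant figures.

22800 m³/h

Panel 1-2: Δb = 8.7 m, d̄ = (0.27+1.20)/2 = 0.735, v̄ = (0.32+0.49)/2 = 0.405 → q = 8.7×0.735×0.405 = 2.590 m³/s
Panel 2-3: Δb = 7.2 m, d̄ = (1.20+0.91)/2 = 1.055, v̄ = (0.49+0.36)/2 = 0.425 → q = 7.2×1.055×0.425 = 3.228 m³/s
Panel 3-4: Δb = 2.7 m, d̄ = (0.91+0.29)/2 = 0.6, v̄ = (0.36+0.27)/2 = 0.315 → q = 2.7×0.6×0.315 = 0.5103 m³/s
Q = Σ q = 6.328 m³/s
= 6.328 × 3600 = 22780 m³/h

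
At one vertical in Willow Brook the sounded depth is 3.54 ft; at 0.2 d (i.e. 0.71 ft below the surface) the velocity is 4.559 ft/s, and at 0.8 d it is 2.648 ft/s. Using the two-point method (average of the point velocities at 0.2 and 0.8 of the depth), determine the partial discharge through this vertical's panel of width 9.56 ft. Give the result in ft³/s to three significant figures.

122 ft³/s

v̄ = (4.559 + 2.648) / 2 = 3.604 ft/s
q = v̄ × d × w = 3.604 × 3.54 × 9.56 = 122.0 ft³/s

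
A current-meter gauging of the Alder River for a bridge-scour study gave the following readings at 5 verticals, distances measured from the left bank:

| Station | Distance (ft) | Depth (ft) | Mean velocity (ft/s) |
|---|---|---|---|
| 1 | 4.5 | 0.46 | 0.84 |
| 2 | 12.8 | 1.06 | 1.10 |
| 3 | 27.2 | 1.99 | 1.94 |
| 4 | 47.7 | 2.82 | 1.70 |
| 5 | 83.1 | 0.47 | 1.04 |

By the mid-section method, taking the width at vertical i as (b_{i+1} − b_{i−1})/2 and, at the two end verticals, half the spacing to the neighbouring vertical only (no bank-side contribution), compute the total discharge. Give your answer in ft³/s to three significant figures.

w_1 = (12.8 − 4.5)/2 = 4.15 ft; q_1 = 0.84 × 0.46 × 4.15 = 1.604 ft³/s
w_2 = (27.2 − 4.5)/2 = 11.35 ft; q_2 = 1.10 × 1.06 × 11.35 = 13.23 ft³/s
w_3 = (47.7 − 12.8)/2 = 17.45 ft; q_3 = 1.94 × 1.99 × 17.45 = 67.37 ft³/s
w_4 = (83.1 − 27.2)/2 = 27.95 ft; q_4 = 1.70 × 2.82 × 27.95 = 134.0 ft³/s
w_5 = (83.1 − 47.7)/2 = 17.7 ft; q_5 = 1.04 × 0.47 × 17.7 = 8.652 ft³/s
Q = Σ qᵢ = 224.8 ft³/s

225 ft³/s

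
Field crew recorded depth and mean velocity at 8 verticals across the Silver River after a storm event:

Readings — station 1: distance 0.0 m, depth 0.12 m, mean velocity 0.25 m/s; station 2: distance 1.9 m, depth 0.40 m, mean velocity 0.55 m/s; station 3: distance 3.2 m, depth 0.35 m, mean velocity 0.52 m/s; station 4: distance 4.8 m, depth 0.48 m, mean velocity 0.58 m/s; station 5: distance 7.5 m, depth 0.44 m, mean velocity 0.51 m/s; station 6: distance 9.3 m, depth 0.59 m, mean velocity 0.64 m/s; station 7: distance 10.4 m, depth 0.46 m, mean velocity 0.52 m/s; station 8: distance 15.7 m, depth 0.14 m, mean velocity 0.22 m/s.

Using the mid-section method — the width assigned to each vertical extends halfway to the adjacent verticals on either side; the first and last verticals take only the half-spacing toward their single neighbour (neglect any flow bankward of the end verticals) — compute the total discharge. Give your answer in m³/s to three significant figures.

w_1 = (1.9 − 0.0)/2 = 0.95 m; q_1 = 0.25 × 0.12 × 0.95 = 0.02850 m³/s
w_2 = (3.2 − 0.0)/2 = 1.6 m; q_2 = 0.55 × 0.40 × 1.6 = 0.3520 m³/s
w_3 = (4.8 − 1.9)/2 = 1.45 m; q_3 = 0.52 × 0.35 × 1.45 = 0.2639 m³/s
w_4 = (7.5 − 3.2)/2 = 2.15 m; q_4 = 0.58 × 0.48 × 2.15 = 0.5986 m³/s
w_5 = (9.3 − 4.8)/2 = 2.25 m; q_5 = 0.51 × 0.44 × 2.25 = 0.5049 m³/s
w_6 = (10.4 − 7.5)/2 = 1.45 m; q_6 = 0.64 × 0.59 × 1.45 = 0.5475 m³/s
w_7 = (15.7 − 9.3)/2 = 3.2 m; q_7 = 0.52 × 0.46 × 3.2 = 0.7654 m³/s
w_8 = (15.7 − 10.4)/2 = 2.65 m; q_8 = 0.22 × 0.14 × 2.65 = 0.08162 m³/s
Q = Σ qᵢ = 3.142 m³/s

3.14 m³/s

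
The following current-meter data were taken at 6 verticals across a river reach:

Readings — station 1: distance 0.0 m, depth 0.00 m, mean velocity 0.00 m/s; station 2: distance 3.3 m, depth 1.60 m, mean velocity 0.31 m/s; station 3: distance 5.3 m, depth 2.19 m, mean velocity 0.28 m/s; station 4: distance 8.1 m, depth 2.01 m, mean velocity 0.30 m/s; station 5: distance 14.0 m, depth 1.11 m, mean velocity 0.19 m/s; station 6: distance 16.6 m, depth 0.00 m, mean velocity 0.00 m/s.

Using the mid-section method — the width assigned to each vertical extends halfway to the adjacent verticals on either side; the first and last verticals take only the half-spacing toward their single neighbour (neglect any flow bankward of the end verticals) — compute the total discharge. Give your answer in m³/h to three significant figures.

w_2 = (5.3 − 0.0)/2 = 2.65 m; q_2 = 0.31 × 1.60 × 2.65 = 1.314 m³/s
w_3 = (8.1 − 3.3)/2 = 2.4 m; q_3 = 0.28 × 2.19 × 2.4 = 1.472 m³/s
w_4 = (14.0 − 5.3)/2 = 4.35 m; q_4 = 0.30 × 2.01 × 4.35 = 2.623 m³/s
w_5 = (16.6 − 8.1)/2 = 4.25 m; q_5 = 0.19 × 1.11 × 4.25 = 0.8963 m³/s
Stations 1, 6 contribute zero (depth or velocity is 0).
Q = Σ qᵢ = 6.305 m³/s
= 6.305 × 3600 = 22700 m³/h

22700 m³/h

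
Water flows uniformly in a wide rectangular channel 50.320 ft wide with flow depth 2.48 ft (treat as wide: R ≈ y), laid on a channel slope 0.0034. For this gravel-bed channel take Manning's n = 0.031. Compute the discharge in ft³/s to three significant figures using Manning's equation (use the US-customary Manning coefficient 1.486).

A = b·y = 50.320 × 2.48 = 124.8 ft²
Wide channel: R ≈ y = 2.48 ft
Q = (1.486/n)·A·R^(2/3)·S^(1/2) = (1.486/0.031) × 124.8 × 2.480^(2/3) × 0.0034^(1/2) = 639.1 ft³/s

639 ft³/s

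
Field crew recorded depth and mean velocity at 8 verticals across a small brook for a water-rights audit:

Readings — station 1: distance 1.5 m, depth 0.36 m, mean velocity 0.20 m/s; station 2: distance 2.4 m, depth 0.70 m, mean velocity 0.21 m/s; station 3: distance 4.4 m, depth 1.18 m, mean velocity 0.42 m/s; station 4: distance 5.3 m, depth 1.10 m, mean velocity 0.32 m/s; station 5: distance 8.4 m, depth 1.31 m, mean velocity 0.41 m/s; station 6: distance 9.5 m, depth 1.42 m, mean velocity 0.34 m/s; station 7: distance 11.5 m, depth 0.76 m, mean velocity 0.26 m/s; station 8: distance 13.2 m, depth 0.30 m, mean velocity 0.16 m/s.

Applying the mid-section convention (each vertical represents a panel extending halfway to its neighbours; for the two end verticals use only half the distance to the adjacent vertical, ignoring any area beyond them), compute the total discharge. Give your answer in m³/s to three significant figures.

w_1 = (2.4 − 1.5)/2 = 0.45 m; q_1 = 0.20 × 0.36 × 0.45 = 0.03240 m³/s
w_2 = (4.4 − 1.5)/2 = 1.45 m; q_2 = 0.21 × 0.70 × 1.45 = 0.2132 m³/s
w_3 = (5.3 − 2.4)/2 = 1.45 m; q_3 = 0.42 × 1.18 × 1.45 = 0.7186 m³/s
w_4 = (8.4 − 4.4)/2 = 2 m; q_4 = 0.32 × 1.10 × 2 = 0.7040 m³/s
w_5 = (9.5 − 5.3)/2 = 2.1 m; q_5 = 0.41 × 1.31 × 2.1 = 1.128 m³/s
w_6 = (11.5 − 8.4)/2 = 1.55 m; q_6 = 0.34 × 1.42 × 1.55 = 0.7483 m³/s
w_7 = (13.2 − 9.5)/2 = 1.85 m; q_7 = 0.26 × 0.76 × 1.85 = 0.3656 m³/s
w_8 = (13.2 − 11.5)/2 = 0.85 m; q_8 = 0.16 × 0.30 × 0.85 = 0.04080 m³/s
Q = Σ qᵢ = 3.951 m³/s

3.95 m³/s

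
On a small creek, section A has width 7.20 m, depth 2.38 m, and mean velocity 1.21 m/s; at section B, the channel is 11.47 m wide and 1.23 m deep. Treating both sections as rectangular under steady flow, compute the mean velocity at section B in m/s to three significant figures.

Q = A₁V₁ = (7.20×2.38) × 1.21 = 20.73 m³/s
A₂ = 11.47 × 1.23 = 14.11 m²
V₂ = Q/A₂ = 20.73/14.11 = 1.470 m/s

1.47 m/s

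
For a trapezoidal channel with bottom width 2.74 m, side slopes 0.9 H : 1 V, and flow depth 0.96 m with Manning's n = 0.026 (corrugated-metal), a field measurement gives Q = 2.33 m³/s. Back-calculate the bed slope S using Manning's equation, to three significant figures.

A = (b + z·y)·y = (2.74 + 0.9×0.96)×0.96 = 3.460 m²
P = b + 2y√(1+z²) = 2.74 + 2×0.96×√(1+0.9²) = 5.323 m
R = A/P = 3.460/5.323 = 0.6500 m
S = (Q·n / (1·A·R^(2/3)))² = (2.33×0.026 / (1×3.460×0.7503))² = 0.0005445

0.000545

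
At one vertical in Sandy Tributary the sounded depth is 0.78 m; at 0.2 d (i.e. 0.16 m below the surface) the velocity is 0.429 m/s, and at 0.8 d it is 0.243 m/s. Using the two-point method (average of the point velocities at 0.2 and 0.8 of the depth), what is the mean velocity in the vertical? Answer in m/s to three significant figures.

0.336 m/s

v̄ = (0.429 + 0.243) / 2 = 0.3360 m/s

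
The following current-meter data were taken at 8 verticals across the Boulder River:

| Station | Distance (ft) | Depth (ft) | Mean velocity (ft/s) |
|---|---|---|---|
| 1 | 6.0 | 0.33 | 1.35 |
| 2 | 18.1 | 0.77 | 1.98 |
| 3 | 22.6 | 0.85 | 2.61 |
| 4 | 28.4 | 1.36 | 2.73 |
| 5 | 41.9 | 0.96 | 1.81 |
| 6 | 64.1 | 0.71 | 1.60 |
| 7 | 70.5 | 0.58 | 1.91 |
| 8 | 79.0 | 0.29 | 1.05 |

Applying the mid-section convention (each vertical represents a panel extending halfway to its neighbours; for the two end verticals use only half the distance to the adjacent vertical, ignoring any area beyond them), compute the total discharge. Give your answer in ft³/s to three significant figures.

w_1 = (18.1 − 6.0)/2 = 6.05 ft; q_1 = 1.35 × 0.33 × 6.05 = 2.695 ft³/s
w_2 = (22.6 − 6.0)/2 = 8.3 ft; q_2 = 1.98 × 0.77 × 8.3 = 12.65 ft³/s
w_3 = (28.4 − 18.1)/2 = 5.15 ft; q_3 = 2.61 × 0.85 × 5.15 = 11.43 ft³/s
w_4 = (41.9 − 22.6)/2 = 9.65 ft; q_4 = 2.73 × 1.36 × 9.65 = 35.83 ft³/s
w_5 = (64.1 − 28.4)/2 = 17.85 ft; q_5 = 1.81 × 0.96 × 17.85 = 31.02 ft³/s
w_6 = (70.5 − 41.9)/2 = 14.3 ft; q_6 = 1.60 × 0.71 × 14.3 = 16.24 ft³/s
w_7 = (79.0 − 64.1)/2 = 7.45 ft; q_7 = 1.91 × 0.58 × 7.45 = 8.253 ft³/s
w_8 = (79.0 − 70.5)/2 = 4.25 ft; q_8 = 1.05 × 0.29 × 4.25 = 1.294 ft³/s
Q = Σ qᵢ = 119.4 ft³/s

119 ft³/s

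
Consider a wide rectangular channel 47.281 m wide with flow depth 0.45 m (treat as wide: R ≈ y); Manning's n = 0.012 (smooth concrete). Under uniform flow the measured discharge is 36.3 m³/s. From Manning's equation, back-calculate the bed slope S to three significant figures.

A = b·y = 47.281 × 0.45 = 21.28 m²
Wide channel: R ≈ y = 0.45 m
S = (Q·n / (1·A·R^(2/3)))² = (36.3×0.012 / (1×21.28×0.5872))² = 0.001216

0.00122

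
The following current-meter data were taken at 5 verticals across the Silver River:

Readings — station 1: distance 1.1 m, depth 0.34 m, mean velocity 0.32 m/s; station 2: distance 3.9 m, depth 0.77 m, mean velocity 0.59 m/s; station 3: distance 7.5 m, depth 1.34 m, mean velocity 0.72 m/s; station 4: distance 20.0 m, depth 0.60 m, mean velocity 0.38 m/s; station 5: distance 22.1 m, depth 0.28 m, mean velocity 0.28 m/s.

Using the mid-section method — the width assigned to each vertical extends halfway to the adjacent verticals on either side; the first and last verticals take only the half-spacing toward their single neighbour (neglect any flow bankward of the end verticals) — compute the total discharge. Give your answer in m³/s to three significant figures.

w_1 = (3.9 − 1.1)/2 = 1.4 m; q_1 = 0.32 × 0.34 × 1.4 = 0.1523 m³/s
w_2 = (7.5 − 1.1)/2 = 3.2 m; q_2 = 0.59 × 0.77 × 3.2 = 1.454 m³/s
w_3 = (20.0 − 3.9)/2 = 8.05 m; q_3 = 0.72 × 1.34 × 8.05 = 7.767 m³/s
w_4 = (22.1 − 7.5)/2 = 7.3 m; q_4 = 0.38 × 0.60 × 7.3 = 1.664 m³/s
w_5 = (22.1 − 20.0)/2 = 1.05 m; q_5 = 0.28 × 0.28 × 1.05 = 0.08232 m³/s
Q = Σ qᵢ = 11.12 m³/s

11.1 m³/s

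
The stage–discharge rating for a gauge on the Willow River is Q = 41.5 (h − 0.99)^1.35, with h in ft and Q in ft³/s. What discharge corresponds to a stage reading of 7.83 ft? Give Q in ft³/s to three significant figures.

Q = 41.5 × (7.83 − 0.99)^1.35 = 41.5 × 6.84^1.35 = 556.4 ft³/s

556 ft³/s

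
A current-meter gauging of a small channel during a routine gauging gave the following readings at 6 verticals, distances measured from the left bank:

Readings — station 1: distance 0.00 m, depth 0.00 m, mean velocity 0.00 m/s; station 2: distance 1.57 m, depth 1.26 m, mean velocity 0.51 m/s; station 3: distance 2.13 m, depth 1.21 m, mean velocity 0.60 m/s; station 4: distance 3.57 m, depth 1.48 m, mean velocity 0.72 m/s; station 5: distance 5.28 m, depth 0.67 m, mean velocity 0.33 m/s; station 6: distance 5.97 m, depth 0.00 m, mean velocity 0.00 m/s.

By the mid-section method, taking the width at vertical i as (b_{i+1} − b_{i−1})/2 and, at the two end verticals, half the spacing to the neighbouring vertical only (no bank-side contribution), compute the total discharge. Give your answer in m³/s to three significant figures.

3.35 m³/s

w_2 = (2.13 − 0.00)/2 = 1.065 m; q_2 = 0.51 × 1.26 × 1.065 = 0.6844 m³/s
w_3 = (3.57 − 1.57)/2 = 1 m; q_3 = 0.60 × 1.21 × 1 = 0.7260 m³/s
w_4 = (5.28 − 2.13)/2 = 1.575 m; q_4 = 0.72 × 1.48 × 1.575 = 1.678 m³/s
w_5 = (5.97 − 3.57)/2 = 1.2 m; q_5 = 0.33 × 0.67 × 1.2 = 0.2653 m³/s
Stations 1, 6 contribute zero (depth or velocity is 0).
Q = Σ qᵢ = 3.354 m³/s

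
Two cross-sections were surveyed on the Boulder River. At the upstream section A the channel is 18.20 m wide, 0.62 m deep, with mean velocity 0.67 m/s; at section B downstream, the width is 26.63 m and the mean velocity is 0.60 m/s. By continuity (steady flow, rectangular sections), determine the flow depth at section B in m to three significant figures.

0.473 m

Q = A₁V₁ = (18.20×0.62) × 0.67 = 7.560 m³/s
d₂ = Q/(b₂ V₂) = 7.560/(26.63×0.60) = 0.4732 m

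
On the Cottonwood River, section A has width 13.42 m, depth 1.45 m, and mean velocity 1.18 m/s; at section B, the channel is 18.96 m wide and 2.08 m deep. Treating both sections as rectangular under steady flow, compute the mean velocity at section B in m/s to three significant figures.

Q = A₁V₁ = (13.42×1.45) × 1.18 = 22.96 m³/s
A₂ = 18.96 × 2.08 = 39.44 m²
V₂ = Q/A₂ = 22.96/39.44 = 0.5822 m/s

0.582 m/s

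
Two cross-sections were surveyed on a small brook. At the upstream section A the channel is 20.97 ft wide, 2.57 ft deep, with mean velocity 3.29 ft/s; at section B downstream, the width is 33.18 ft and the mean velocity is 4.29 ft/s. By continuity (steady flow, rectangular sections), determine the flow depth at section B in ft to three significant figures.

Q = A₁V₁ = (20.97×2.57) × 3.29 = 177.3 ft³/s
d₂ = Q/(b₂ V₂) = 177.3/(33.18×4.29) = 1.246 ft

1.25 ft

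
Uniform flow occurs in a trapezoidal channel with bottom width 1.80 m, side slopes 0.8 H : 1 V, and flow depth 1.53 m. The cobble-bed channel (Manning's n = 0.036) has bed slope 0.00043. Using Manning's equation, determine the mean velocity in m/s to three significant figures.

A = (b + z·y)·y = (1.80 + 0.8×1.53)×1.53 = 4.627 m²
P = b + 2y√(1+z²) = 1.80 + 2×1.53×√(1+0.8²) = 5.719 m
R = A/P = 4.627/5.719 = 0.8090 m
Q = (1/n)·A·R^(2/3)·S^(1/2) = (1/0.036) × 4.627 × 0.8090^(2/3) × 0.00043^(1/2) = 2.314 m³/s
V = Q/A = 2.314/4.627 = 0.5001 m/s

0.500 m/s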